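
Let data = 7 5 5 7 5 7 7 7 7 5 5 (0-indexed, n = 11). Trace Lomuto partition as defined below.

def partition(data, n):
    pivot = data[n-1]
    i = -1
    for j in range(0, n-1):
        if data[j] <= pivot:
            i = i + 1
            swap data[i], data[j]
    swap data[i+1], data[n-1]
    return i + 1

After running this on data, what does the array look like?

5 5 5 5 5 7 7 7 7 7 7

pivot=5, i=-1
j=0: 7>5, skip
j=1: 5≤5, i=0, swap(0,1) ⇒ 5 7 5 7 5 7 7 7 7 5 5
j=2: 5≤5, i=1, swap(1,2) ⇒ 5 5 7 7 5 7 7 7 7 5 5
j=3: 7>5, skip
j=4: 5≤5, i=2, swap(2,4) ⇒ 5 5 5 7 7 7 7 7 7 5 5
j=5: 7>5, skip
j=6: 7>5, skip
j=7: 7>5, skip
j=8: 7>5, skip
j=9: 5≤5, i=3, swap(3,9) ⇒ 5 5 5 5 7 7 7 7 7 7 5
swap(4,10) ⇒ 5 5 5 5 5 7 7 7 7 7 7; return 4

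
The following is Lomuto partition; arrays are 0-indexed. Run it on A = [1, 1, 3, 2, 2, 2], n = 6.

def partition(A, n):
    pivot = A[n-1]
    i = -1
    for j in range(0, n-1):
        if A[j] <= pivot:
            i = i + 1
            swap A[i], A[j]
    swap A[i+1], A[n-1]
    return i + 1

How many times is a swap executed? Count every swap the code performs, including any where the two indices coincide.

5

pivot=2, i=-1
j=0: 1≤2, i=0, swap(0,0) ⇒ [1, 1, 3, 2, 2, 2]
j=1: 1≤2, i=1, swap(1,1) ⇒ [1, 1, 3, 2, 2, 2]
j=2: 3>2, skip
j=3: 2≤2, i=2, swap(2,3) ⇒ [1, 1, 2, 3, 2, 2]
j=4: 2≤2, i=3, swap(3,4) ⇒ [1, 1, 2, 2, 3, 2]
swap(4,5) ⇒ [1, 1, 2, 2, 2, 3]; return 4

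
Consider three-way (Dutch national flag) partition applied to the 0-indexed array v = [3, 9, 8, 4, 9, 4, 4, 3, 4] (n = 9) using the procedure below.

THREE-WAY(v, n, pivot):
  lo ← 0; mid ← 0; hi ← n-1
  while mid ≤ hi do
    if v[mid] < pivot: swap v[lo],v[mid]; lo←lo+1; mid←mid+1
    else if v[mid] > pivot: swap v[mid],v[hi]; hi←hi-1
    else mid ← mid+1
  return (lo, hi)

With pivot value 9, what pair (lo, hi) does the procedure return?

pivot = 9; lo=0, mid=0, hi=8
v[mid]=3<9: swap v[0],v[0]; lo=1,mid=1 → [3, 9, 8, 4, 9, 4, 4, 3, 4]
v[mid]=9=9: mid=2
v[mid]=8<9: swap v[1],v[2]; lo=2,mid=3 → [3, 8, 9, 4, 9, 4, 4, 3, 4]
v[mid]=4<9: swap v[2],v[3]; lo=3,mid=4 → [3, 8, 4, 9, 9, 4, 4, 3, 4]
v[mid]=9=9: mid=5
v[mid]=4<9: swap v[3],v[5]; lo=4,mid=6 → [3, 8, 4, 4, 9, 9, 4, 3, 4]
v[mid]=4<9: swap v[4],v[6]; lo=5,mid=7 → [3, 8, 4, 4, 4, 9, 9, 3, 4]
v[mid]=3<9: swap v[5],v[7]; lo=6,mid=8 → [3, 8, 4, 4, 4, 3, 9, 9, 4]
v[mid]=4<9: swap v[6],v[8]; lo=7,mid=9 → [3, 8, 4, 4, 4, 3, 4, 9, 9]
end: lo=7, hi=8; v = [3, 8, 4, 4, 4, 3, 4, 9, 9]

(7, 8)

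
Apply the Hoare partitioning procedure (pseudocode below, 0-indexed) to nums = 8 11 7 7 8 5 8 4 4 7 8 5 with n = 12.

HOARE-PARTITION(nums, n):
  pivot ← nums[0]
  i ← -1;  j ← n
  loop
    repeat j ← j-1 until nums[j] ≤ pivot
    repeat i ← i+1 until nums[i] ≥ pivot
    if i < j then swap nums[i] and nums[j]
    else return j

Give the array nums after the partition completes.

5 8 7 7 7 5 4 4 8 8 11 8

pivot=8
j stops at 11 (5), i stops at 0 (8); swap ⇒ 5 11 7 7 8 5 8 4 4 7 8 8
j stops at 10 (8), i stops at 1 (11); swap ⇒ 5 8 7 7 8 5 8 4 4 7 11 8
j stops at 9 (7), i stops at 4 (8); swap ⇒ 5 8 7 7 7 5 8 4 4 8 11 8
j stops at 8 (4), i stops at 6 (8); swap ⇒ 5 8 7 7 7 5 4 4 8 8 11 8
j stops at 7, i stops at 8; i≥j ⇒ return 7. nums=5 8 7 7 7 5 4 4 8 8 11 8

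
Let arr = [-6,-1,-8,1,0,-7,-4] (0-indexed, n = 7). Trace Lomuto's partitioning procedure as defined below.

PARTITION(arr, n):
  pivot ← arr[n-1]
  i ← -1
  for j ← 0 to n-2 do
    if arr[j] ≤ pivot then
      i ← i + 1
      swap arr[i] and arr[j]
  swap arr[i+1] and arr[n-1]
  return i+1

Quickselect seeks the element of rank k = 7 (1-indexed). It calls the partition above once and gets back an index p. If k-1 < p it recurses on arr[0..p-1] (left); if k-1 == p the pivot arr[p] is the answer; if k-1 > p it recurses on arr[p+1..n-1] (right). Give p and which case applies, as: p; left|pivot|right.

pivot = arr[6] = -4; i = -1
j=0: arr[0]=-6 ≤ -4 → i=0, swap arr[0],arr[0] (no change) → [-6,-1,-8,1,0,-7,-4]
j=1: arr[1]=-1 > -4 → no swap
j=2: arr[2]=-8 ≤ -4 → i=1, swap arr[1],arr[2] → [-6,-8,-1,1,0,-7,-4]
j=3: arr[3]=1 > -4 → no swap
j=4: arr[4]=0 > -4 → no swap
j=5: arr[5]=-7 ≤ -4 → i=2, swap arr[2],arr[5] → [-6,-8,-7,1,0,-1,-4]
final swap arr[3],arr[6] → [-6,-8,-7,-4,0,-1,1]; return 3
p = 3; k-1 = 6 > 3 ⇒ right

3; right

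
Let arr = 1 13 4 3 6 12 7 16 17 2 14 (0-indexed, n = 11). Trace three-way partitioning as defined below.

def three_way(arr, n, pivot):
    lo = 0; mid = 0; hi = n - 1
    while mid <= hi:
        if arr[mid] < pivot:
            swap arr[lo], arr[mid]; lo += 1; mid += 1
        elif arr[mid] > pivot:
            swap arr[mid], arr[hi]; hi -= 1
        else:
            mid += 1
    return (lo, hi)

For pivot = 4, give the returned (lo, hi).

lo=0 mid=0 hi=10
1<4: swap(0,0), lo=1 mid=1 ⇒ 1 13 4 3 6 12 7 16 17 2 14
13>4: swap(1,10), hi=9 ⇒ 1 14 4 3 6 12 7 16 17 2 13
14>4: swap(1,9), hi=8 ⇒ 1 2 4 3 6 12 7 16 17 14 13
2<4: swap(1,1), lo=2 mid=2 ⇒ 1 2 4 3 6 12 7 16 17 14 13
4=4: mid=3
3<4: swap(2,3), lo=3 mid=4 ⇒ 1 2 3 4 6 12 7 16 17 14 13
6>4: swap(4,8), hi=7 ⇒ 1 2 3 4 17 12 7 16 6 14 13
17>4: swap(4,7), hi=6 ⇒ 1 2 3 4 16 12 7 17 6 14 13
16>4: swap(4,6), hi=5 ⇒ 1 2 3 4 7 12 16 17 6 14 13
7>4: swap(4,5), hi=4 ⇒ 1 2 3 4 12 7 16 17 6 14 13
12>4: swap(4,4), hi=3 ⇒ 1 2 3 4 12 7 16 17 6 14 13
done. lo=3 hi=3; arr=1 2 3 4 12 7 16 17 6 14 13

(3, 3)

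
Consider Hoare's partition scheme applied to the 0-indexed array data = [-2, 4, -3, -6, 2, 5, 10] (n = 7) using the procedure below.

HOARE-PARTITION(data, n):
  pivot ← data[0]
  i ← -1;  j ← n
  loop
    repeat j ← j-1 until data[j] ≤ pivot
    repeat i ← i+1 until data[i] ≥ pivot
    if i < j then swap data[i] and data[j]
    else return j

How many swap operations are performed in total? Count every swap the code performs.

2

pivot = data[0] = -2; i = -1, j = 7
j→3 (data[3]=-6≤-2), i→0 (data[0]=-2≥-2); i<j, swap → [-6, 4, -3, -2, 2, 5, 10]
j→2 (data[2]=-3≤-2), i→1 (data[1]=4≥-2); i<j, swap → [-6, -3, 4, -2, 2, 5, 10]
j→1, i→2; i≥j, return j=1. data = [-6, -3, 4, -2, 2, 5, 10]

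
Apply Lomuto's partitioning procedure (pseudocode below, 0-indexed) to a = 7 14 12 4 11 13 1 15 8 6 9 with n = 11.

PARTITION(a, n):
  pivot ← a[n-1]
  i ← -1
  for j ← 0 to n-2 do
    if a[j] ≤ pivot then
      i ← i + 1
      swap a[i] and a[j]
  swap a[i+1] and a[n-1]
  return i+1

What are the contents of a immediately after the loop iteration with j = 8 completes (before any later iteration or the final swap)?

pivot=9, i=-1
j=0: 7≤9, i=0, swap(0,0) ⇒ 7 14 12 4 11 13 1 15 8 6 9
j=1: 14>9, skip
j=2: 12>9, skip
j=3: 4≤9, i=1, swap(1,3) ⇒ 7 4 12 14 11 13 1 15 8 6 9
j=4: 11>9, skip
j=5: 13>9, skip
j=6: 1≤9, i=2, swap(2,6) ⇒ 7 4 1 14 11 13 12 15 8 6 9
j=7: 15>9, skip
j=8: 8≤9, i=3, swap(3,8) ⇒ 7 4 1 8 11 13 12 15 14 6 9
(after j=8) a = 7 4 1 8 11 13 12 15 14 6 9

7 4 1 8 11 13 12 15 14 6 9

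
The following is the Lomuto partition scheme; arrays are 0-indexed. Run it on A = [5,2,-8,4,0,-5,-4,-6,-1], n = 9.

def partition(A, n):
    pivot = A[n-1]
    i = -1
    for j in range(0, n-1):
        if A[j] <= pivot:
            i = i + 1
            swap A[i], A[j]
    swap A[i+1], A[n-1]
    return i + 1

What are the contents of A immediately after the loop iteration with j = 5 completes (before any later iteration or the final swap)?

pivot = A[8] = -1; i = -1
j=0: A[0]=5 > -1 → no swap
j=1: A[1]=2 > -1 → no swap
j=2: A[2]=-8 ≤ -1 → i=0, swap A[0],A[2] → [-8,2,5,4,0,-5,-4,-6,-1]
j=3: A[3]=4 > -1 → no swap
j=4: A[4]=0 > -1 → no swap
j=5: A[5]=-5 ≤ -1 → i=1, swap A[1],A[5] → [-8,-5,5,4,0,2,-4,-6,-1]
(after j=5) A = [-8,-5,5,4,0,2,-4,-6,-1]

[-8,-5,5,4,0,2,-4,-6,-1]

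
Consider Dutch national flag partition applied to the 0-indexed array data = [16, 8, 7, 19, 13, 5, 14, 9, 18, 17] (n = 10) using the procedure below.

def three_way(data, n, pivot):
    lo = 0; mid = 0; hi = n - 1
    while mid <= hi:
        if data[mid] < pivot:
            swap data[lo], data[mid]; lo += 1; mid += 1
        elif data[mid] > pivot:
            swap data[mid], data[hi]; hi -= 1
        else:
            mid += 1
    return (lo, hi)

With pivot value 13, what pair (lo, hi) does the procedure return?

pivot = 13; lo=0, mid=0, hi=9
data[mid]=16>13: swap data[0],data[9]; hi=8 → [17, 8, 7, 19, 13, 5, 14, 9, 18, 16]
data[mid]=17>13: swap data[0],data[8]; hi=7 → [18, 8, 7, 19, 13, 5, 14, 9, 17, 16]
data[mid]=18>13: swap data[0],data[7]; hi=6 → [9, 8, 7, 19, 13, 5, 14, 18, 17, 16]
data[mid]=9<13: swap data[0],data[0]; lo=1,mid=1 → [9, 8, 7, 19, 13, 5, 14, 18, 17, 16]
data[mid]=8<13: swap data[1],data[1]; lo=2,mid=2 → [9, 8, 7, 19, 13, 5, 14, 18, 17, 16]
data[mid]=7<13: swap data[2],data[2]; lo=3,mid=3 → [9, 8, 7, 19, 13, 5, 14, 18, 17, 16]
data[mid]=19>13: swap data[3],data[6]; hi=5 → [9, 8, 7, 14, 13, 5, 19, 18, 17, 16]
data[mid]=14>13: swap data[3],data[5]; hi=4 → [9, 8, 7, 5, 13, 14, 19, 18, 17, 16]
data[mid]=5<13: swap data[3],data[3]; lo=4,mid=4 → [9, 8, 7, 5, 13, 14, 19, 18, 17, 16]
data[mid]=13=13: mid=5
end: lo=4, hi=4; data = [9, 8, 7, 5, 13, 14, 19, 18, 17, 16]

(4, 4)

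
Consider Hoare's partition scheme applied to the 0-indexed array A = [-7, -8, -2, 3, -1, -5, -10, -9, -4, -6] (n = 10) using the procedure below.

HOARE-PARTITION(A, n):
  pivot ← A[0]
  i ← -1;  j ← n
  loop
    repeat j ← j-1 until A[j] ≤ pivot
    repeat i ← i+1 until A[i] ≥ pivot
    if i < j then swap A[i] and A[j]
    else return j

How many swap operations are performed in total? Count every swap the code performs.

2

pivot=-7
j stops at 7 (-9), i stops at 0 (-7); swap ⇒ [-9, -8, -2, 3, -1, -5, -10, -7, -4, -6]
j stops at 6 (-10), i stops at 2 (-2); swap ⇒ [-9, -8, -10, 3, -1, -5, -2, -7, -4, -6]
j stops at 2, i stops at 3; i≥j ⇒ return 2. A=[-9, -8, -10, 3, -1, -5, -2, -7, -4, -6]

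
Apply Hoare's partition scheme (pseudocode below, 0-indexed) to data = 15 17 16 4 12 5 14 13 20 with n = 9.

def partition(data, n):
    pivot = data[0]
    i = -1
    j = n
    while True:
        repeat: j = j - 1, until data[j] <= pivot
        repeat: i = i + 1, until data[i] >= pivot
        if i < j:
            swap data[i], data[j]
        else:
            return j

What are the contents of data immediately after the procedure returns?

13 14 5 4 12 16 17 15 20

pivot = data[0] = 15; i = -1, j = 9
j→7 (data[7]=13≤15), i→0 (data[0]=15≥15); i<j, swap → 13 17 16 4 12 5 14 15 20
j→6 (data[6]=14≤15), i→1 (data[1]=17≥15); i<j, swap → 13 14 16 4 12 5 17 15 20
j→5 (data[5]=5≤15), i→2 (data[2]=16≥15); i<j, swap → 13 14 5 4 12 16 17 15 20
j→4, i→5; i≥j, return j=4. data = 13 14 5 4 12 16 17 15 20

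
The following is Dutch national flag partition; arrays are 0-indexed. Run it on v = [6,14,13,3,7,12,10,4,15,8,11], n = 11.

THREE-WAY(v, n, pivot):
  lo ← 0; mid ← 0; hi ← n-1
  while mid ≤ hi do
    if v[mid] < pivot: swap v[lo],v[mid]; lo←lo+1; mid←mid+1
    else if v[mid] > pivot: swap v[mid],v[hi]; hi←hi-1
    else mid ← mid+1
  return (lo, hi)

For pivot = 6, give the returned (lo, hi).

(2, 2)

pivot = 6; lo=0, mid=0, hi=10
v[mid]=6=6: mid=1
v[mid]=14>6: swap v[1],v[10]; hi=9 → [6,11,13,3,7,12,10,4,15,8,14]
v[mid]=11>6: swap v[1],v[9]; hi=8 → [6,8,13,3,7,12,10,4,15,11,14]
v[mid]=8>6: swap v[1],v[8]; hi=7 → [6,15,13,3,7,12,10,4,8,11,14]
v[mid]=15>6: swap v[1],v[7]; hi=6 → [6,4,13,3,7,12,10,15,8,11,14]
v[mid]=4<6: swap v[0],v[1]; lo=1,mid=2 → [4,6,13,3,7,12,10,15,8,11,14]
v[mid]=13>6: swap v[2],v[6]; hi=5 → [4,6,10,3,7,12,13,15,8,11,14]
v[mid]=10>6: swap v[2],v[5]; hi=4 → [4,6,12,3,7,10,13,15,8,11,14]
v[mid]=12>6: swap v[2],v[4]; hi=3 → [4,6,7,3,12,10,13,15,8,11,14]
v[mid]=7>6: swap v[2],v[3]; hi=2 → [4,6,3,7,12,10,13,15,8,11,14]
v[mid]=3<6: swap v[1],v[2]; lo=2,mid=3 → [4,3,6,7,12,10,13,15,8,11,14]
end: lo=2, hi=2; v = [4,3,6,7,12,10,13,15,8,11,14]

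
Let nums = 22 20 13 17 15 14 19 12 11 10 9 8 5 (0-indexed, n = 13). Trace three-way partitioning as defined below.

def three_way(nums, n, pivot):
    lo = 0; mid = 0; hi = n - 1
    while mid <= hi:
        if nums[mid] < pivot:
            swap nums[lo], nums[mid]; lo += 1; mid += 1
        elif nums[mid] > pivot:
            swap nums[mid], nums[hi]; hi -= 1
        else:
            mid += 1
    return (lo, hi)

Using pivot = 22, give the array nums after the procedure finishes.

pivot = 22; lo=0, mid=0, hi=12
nums[mid]=22=22: mid=1
nums[mid]=20<22: swap nums[0],nums[1]; lo=1,mid=2 → 20 22 13 17 15 14 19 12 11 10 9 8 5
nums[mid]=13<22: swap nums[1],nums[2]; lo=2,mid=3 → 20 13 22 17 15 14 19 12 11 10 9 8 5
nums[mid]=17<22: swap nums[2],nums[3]; lo=3,mid=4 → 20 13 17 22 15 14 19 12 11 10 9 8 5
nums[mid]=15<22: swap nums[3],nums[4]; lo=4,mid=5 → 20 13 17 15 22 14 19 12 11 10 9 8 5
nums[mid]=14<22: swap nums[4],nums[5]; lo=5,mid=6 → 20 13 17 15 14 22 19 12 11 10 9 8 5
nums[mid]=19<22: swap nums[5],nums[6]; lo=6,mid=7 → 20 13 17 15 14 19 22 12 11 10 9 8 5
nums[mid]=12<22: swap nums[6],nums[7]; lo=7,mid=8 → 20 13 17 15 14 19 12 22 11 10 9 8 5
nums[mid]=11<22: swap nums[7],nums[8]; lo=8,mid=9 → 20 13 17 15 14 19 12 11 22 10 9 8 5
nums[mid]=10<22: swap nums[8],nums[9]; lo=9,mid=10 → 20 13 17 15 14 19 12 11 10 22 9 8 5
nums[mid]=9<22: swap nums[9],nums[10]; lo=10,mid=11 → 20 13 17 15 14 19 12 11 10 9 22 8 5
nums[mid]=8<22: swap nums[10],nums[11]; lo=11,mid=12 → 20 13 17 15 14 19 12 11 10 9 8 22 5
nums[mid]=5<22: swap nums[11],nums[12]; lo=12,mid=13 → 20 13 17 15 14 19 12 11 10 9 8 5 22
end: lo=12, hi=12; nums = 20 13 17 15 14 19 12 11 10 9 8 5 22

20 13 17 15 14 19 12 11 10 9 8 5 22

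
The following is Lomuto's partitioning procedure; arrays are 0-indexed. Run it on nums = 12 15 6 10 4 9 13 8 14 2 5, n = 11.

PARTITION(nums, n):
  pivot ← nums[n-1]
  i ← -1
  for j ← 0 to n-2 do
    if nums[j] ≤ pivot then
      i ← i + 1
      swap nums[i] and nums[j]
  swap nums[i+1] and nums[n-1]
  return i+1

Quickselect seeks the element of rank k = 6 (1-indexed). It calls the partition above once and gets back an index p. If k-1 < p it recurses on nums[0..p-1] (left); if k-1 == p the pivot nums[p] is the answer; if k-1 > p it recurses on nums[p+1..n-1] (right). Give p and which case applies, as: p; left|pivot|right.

pivot = nums[10] = 5; i = -1
j=0: nums[0]=12 > 5 → no swap
j=1: nums[1]=15 > 5 → no swap
j=2: nums[2]=6 > 5 → no swap
j=3: nums[3]=10 > 5 → no swap
j=4: nums[4]=4 ≤ 5 → i=0, swap nums[0],nums[4] → 4 15 6 10 12 9 13 8 14 2 5
j=5: nums[5]=9 > 5 → no swap
j=6: nums[6]=13 > 5 → no swap
j=7: nums[7]=8 > 5 → no swap
j=8: nums[8]=14 > 5 → no swap
j=9: nums[9]=2 ≤ 5 → i=1, swap nums[1],nums[9] → 4 2 6 10 12 9 13 8 14 15 5
final swap nums[2],nums[10] → 4 2 5 10 12 9 13 8 14 15 6; return 2
p = 2; k-1 = 5 > 2 ⇒ right

2; right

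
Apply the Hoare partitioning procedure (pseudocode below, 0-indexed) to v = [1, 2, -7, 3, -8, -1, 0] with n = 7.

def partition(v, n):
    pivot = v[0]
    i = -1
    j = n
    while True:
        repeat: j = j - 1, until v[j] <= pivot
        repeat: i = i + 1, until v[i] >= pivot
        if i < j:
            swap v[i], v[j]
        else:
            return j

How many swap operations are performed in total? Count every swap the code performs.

3

pivot=1
j stops at 6 (0), i stops at 0 (1); swap ⇒ [0, 2, -7, 3, -8, -1, 1]
j stops at 5 (-1), i stops at 1 (2); swap ⇒ [0, -1, -7, 3, -8, 2, 1]
j stops at 4 (-8), i stops at 3 (3); swap ⇒ [0, -1, -7, -8, 3, 2, 1]
j stops at 3, i stops at 4; i≥j ⇒ return 3. v=[0, -1, -7, -8, 3, 2, 1]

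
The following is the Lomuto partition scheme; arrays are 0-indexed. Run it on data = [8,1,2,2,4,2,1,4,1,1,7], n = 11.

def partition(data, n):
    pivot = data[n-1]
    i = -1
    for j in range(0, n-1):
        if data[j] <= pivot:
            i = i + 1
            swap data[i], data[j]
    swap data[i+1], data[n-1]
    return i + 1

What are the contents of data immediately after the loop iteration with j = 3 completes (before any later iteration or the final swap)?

pivot = data[10] = 7; i = -1
j=0: data[0]=8 > 7 → no swap
j=1: data[1]=1 ≤ 7 → i=0, swap data[0],data[1] → [1,8,2,2,4,2,1,4,1,1,7]
j=2: data[2]=2 ≤ 7 → i=1, swap data[1],data[2] → [1,2,8,2,4,2,1,4,1,1,7]
j=3: data[3]=2 ≤ 7 → i=2, swap data[2],data[3] → [1,2,2,8,4,2,1,4,1,1,7]
(after j=3) data = [1,2,2,8,4,2,1,4,1,1,7]

[1,2,2,8,4,2,1,4,1,1,7]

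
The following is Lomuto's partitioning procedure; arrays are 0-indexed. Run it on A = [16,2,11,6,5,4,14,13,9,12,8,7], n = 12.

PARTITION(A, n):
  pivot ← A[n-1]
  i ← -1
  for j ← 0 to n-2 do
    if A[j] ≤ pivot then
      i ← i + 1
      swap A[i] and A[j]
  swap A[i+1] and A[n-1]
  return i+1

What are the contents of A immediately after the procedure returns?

pivot = A[11] = 7; i = -1
j=0: A[0]=16 > 7 → no swap
j=1: A[1]=2 ≤ 7 → i=0, swap A[0],A[1] → [2,16,11,6,5,4,14,13,9,12,8,7]
j=2: A[2]=11 > 7 → no swap
j=3: A[3]=6 ≤ 7 → i=1, swap A[1],A[3] → [2,6,11,16,5,4,14,13,9,12,8,7]
j=4: A[4]=5 ≤ 7 → i=2, swap A[2],A[4] → [2,6,5,16,11,4,14,13,9,12,8,7]
j=5: A[5]=4 ≤ 7 → i=3, swap A[3],A[5] → [2,6,5,4,11,16,14,13,9,12,8,7]
j=6: A[6]=14 > 7 → no swap
j=7: A[7]=13 > 7 → no swap
j=8: A[8]=9 > 7 → no swap
j=9: A[9]=12 > 7 → no swap
j=10: A[10]=8 > 7 → no swap
final swap A[4],A[11] → [2,6,5,4,7,16,14,13,9,12,8,11]; return 4

[2,6,5,4,7,16,14,13,9,12,8,11]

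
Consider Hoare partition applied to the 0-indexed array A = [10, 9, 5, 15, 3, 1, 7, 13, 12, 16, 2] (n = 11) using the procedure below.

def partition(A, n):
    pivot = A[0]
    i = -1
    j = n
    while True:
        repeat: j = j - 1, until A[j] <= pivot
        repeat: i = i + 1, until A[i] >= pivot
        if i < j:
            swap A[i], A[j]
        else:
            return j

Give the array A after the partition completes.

[2, 9, 5, 7, 3, 1, 15, 13, 12, 16, 10]

pivot = A[0] = 10; i = -1, j = 11
j→10 (A[10]=2≤10), i→0 (A[0]=10≥10); i<j, swap → [2, 9, 5, 15, 3, 1, 7, 13, 12, 16, 10]
j→6 (A[6]=7≤10), i→3 (A[3]=15≥10); i<j, swap → [2, 9, 5, 7, 3, 1, 15, 13, 12, 16, 10]
j→5, i→6; i≥j, return j=5. A = [2, 9, 5, 7, 3, 1, 15, 13, 12, 16, 10]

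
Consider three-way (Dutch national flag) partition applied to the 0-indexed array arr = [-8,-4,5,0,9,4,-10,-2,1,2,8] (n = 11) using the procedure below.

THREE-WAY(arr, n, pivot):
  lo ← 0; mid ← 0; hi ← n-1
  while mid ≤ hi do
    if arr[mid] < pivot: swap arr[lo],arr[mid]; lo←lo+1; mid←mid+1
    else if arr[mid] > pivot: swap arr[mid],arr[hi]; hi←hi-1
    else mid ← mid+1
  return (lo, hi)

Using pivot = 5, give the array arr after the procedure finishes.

[-8,-4,0,2,4,-10,-2,1,5,8,9]

pivot = 5; lo=0, mid=0, hi=10
arr[mid]=-8<5: swap arr[0],arr[0]; lo=1,mid=1 → [-8,-4,5,0,9,4,-10,-2,1,2,8]
arr[mid]=-4<5: swap arr[1],arr[1]; lo=2,mid=2 → [-8,-4,5,0,9,4,-10,-2,1,2,8]
arr[mid]=5=5: mid=3
arr[mid]=0<5: swap arr[2],arr[3]; lo=3,mid=4 → [-8,-4,0,5,9,4,-10,-2,1,2,8]
arr[mid]=9>5: swap arr[4],arr[10]; hi=9 → [-8,-4,0,5,8,4,-10,-2,1,2,9]
arr[mid]=8>5: swap arr[4],arr[9]; hi=8 → [-8,-4,0,5,2,4,-10,-2,1,8,9]
arr[mid]=2<5: swap arr[3],arr[4]; lo=4,mid=5 → [-8,-4,0,2,5,4,-10,-2,1,8,9]
arr[mid]=4<5: swap arr[4],arr[5]; lo=5,mid=6 → [-8,-4,0,2,4,5,-10,-2,1,8,9]
arr[mid]=-10<5: swap arr[5],arr[6]; lo=6,mid=7 → [-8,-4,0,2,4,-10,5,-2,1,8,9]
arr[mid]=-2<5: swap arr[6],arr[7]; lo=7,mid=8 → [-8,-4,0,2,4,-10,-2,5,1,8,9]
arr[mid]=1<5: swap arr[7],arr[8]; lo=8,mid=9 → [-8,-4,0,2,4,-10,-2,1,5,8,9]
end: lo=8, hi=8; arr = [-8,-4,0,2,4,-10,-2,1,5,8,9]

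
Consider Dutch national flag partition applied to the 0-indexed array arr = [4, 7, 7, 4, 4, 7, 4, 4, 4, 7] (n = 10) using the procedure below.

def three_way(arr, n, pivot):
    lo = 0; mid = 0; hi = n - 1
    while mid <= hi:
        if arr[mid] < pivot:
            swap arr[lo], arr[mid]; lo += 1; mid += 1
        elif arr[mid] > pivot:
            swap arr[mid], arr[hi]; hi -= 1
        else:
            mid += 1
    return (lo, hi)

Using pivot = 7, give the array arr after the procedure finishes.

pivot = 7; lo=0, mid=0, hi=9
arr[mid]=4<7: swap arr[0],arr[0]; lo=1,mid=1 → [4, 7, 7, 4, 4, 7, 4, 4, 4, 7]
arr[mid]=7=7: mid=2
arr[mid]=7=7: mid=3
arr[mid]=4<7: swap arr[1],arr[3]; lo=2,mid=4 → [4, 4, 7, 7, 4, 7, 4, 4, 4, 7]
arr[mid]=4<7: swap arr[2],arr[4]; lo=3,mid=5 → [4, 4, 4, 7, 7, 7, 4, 4, 4, 7]
arr[mid]=7=7: mid=6
arr[mid]=4<7: swap arr[3],arr[6]; lo=4,mid=7 → [4, 4, 4, 4, 7, 7, 7, 4, 4, 7]
arr[mid]=4<7: swap arr[4],arr[7]; lo=5,mid=8 → [4, 4, 4, 4, 4, 7, 7, 7, 4, 7]
arr[mid]=4<7: swap arr[5],arr[8]; lo=6,mid=9 → [4, 4, 4, 4, 4, 4, 7, 7, 7, 7]
arr[mid]=7=7: mid=10
end: lo=6, hi=9; arr = [4, 4, 4, 4, 4, 4, 7, 7, 7, 7]

[4, 4, 4, 4, 4, 4, 7, 7, 7, 7]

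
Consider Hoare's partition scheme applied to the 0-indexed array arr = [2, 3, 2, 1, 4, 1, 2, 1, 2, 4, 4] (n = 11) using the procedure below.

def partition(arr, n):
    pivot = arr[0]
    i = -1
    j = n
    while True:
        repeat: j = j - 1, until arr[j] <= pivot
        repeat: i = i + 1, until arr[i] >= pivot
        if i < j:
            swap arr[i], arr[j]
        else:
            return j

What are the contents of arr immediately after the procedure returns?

[2, 1, 2, 1, 1, 4, 2, 3, 2, 4, 4]

pivot = arr[0] = 2; i = -1, j = 11
j→8 (arr[8]=2≤2), i→0 (arr[0]=2≥2); i<j, swap → [2, 3, 2, 1, 4, 1, 2, 1, 2, 4, 4]
j→7 (arr[7]=1≤2), i→1 (arr[1]=3≥2); i<j, swap → [2, 1, 2, 1, 4, 1, 2, 3, 2, 4, 4]
j→6 (arr[6]=2≤2), i→2 (arr[2]=2≥2); i<j, swap → [2, 1, 2, 1, 4, 1, 2, 3, 2, 4, 4]
j→5 (arr[5]=1≤2), i→4 (arr[4]=4≥2); i<j, swap → [2, 1, 2, 1, 1, 4, 2, 3, 2, 4, 4]
j→4, i→5; i≥j, return j=4. arr = [2, 1, 2, 1, 1, 4, 2, 3, 2, 4, 4]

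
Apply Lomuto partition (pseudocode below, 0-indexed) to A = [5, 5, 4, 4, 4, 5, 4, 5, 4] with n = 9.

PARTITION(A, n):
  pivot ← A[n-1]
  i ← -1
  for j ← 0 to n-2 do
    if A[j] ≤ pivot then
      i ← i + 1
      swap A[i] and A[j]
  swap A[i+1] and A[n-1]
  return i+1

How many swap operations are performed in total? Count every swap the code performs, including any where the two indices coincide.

pivot = A[8] = 4; i = -1
j=0: A[0]=5 > 4 → no swap
j=1: A[1]=5 > 4 → no swap
j=2: A[2]=4 ≤ 4 → i=0, swap A[0],A[2] → [4, 5, 5, 4, 4, 5, 4, 5, 4]
j=3: A[3]=4 ≤ 4 → i=1, swap A[1],A[3] → [4, 4, 5, 5, 4, 5, 4, 5, 4]
j=4: A[4]=4 ≤ 4 → i=2, swap A[2],A[4] → [4, 4, 4, 5, 5, 5, 4, 5, 4]
j=5: A[5]=5 > 4 → no swap
j=6: A[6]=4 ≤ 4 → i=3, swap A[3],A[6] → [4, 4, 4, 4, 5, 5, 5, 5, 4]
j=7: A[7]=5 > 4 → no swap
final swap A[4],A[8] → [4, 4, 4, 4, 4, 5, 5, 5, 5]; return 4

5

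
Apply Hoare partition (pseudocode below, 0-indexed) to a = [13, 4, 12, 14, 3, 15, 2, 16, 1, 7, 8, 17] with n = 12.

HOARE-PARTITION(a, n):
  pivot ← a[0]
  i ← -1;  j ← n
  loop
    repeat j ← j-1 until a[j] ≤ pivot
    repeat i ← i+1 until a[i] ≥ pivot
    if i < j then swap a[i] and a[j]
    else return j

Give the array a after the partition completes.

[8, 4, 12, 7, 3, 1, 2, 16, 15, 14, 13, 17]

pivot=13
j stops at 10 (8), i stops at 0 (13); swap ⇒ [8, 4, 12, 14, 3, 15, 2, 16, 1, 7, 13, 17]
j stops at 9 (7), i stops at 3 (14); swap ⇒ [8, 4, 12, 7, 3, 15, 2, 16, 1, 14, 13, 17]
j stops at 8 (1), i stops at 5 (15); swap ⇒ [8, 4, 12, 7, 3, 1, 2, 16, 15, 14, 13, 17]
j stops at 6, i stops at 7; i≥j ⇒ return 6. a=[8, 4, 12, 7, 3, 1, 2, 16, 15, 14, 13, 17]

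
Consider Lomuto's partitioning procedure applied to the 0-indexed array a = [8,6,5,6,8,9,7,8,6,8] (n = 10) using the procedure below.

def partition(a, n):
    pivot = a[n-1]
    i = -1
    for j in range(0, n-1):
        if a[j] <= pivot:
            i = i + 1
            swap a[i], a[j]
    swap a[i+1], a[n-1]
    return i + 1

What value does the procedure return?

8

pivot=8, i=-1
j=0: 8≤8, i=0, swap(0,0) ⇒ [8,6,5,6,8,9,7,8,6,8]
j=1: 6≤8, i=1, swap(1,1) ⇒ [8,6,5,6,8,9,7,8,6,8]
j=2: 5≤8, i=2, swap(2,2) ⇒ [8,6,5,6,8,9,7,8,6,8]
j=3: 6≤8, i=3, swap(3,3) ⇒ [8,6,5,6,8,9,7,8,6,8]
j=4: 8≤8, i=4, swap(4,4) ⇒ [8,6,5,6,8,9,7,8,6,8]
j=5: 9>8, skip
j=6: 7≤8, i=5, swap(5,6) ⇒ [8,6,5,6,8,7,9,8,6,8]
j=7: 8≤8, i=6, swap(6,7) ⇒ [8,6,5,6,8,7,8,9,6,8]
j=8: 6≤8, i=7, swap(7,8) ⇒ [8,6,5,6,8,7,8,6,9,8]
swap(8,9) ⇒ [8,6,5,6,8,7,8,6,8,9]; return 8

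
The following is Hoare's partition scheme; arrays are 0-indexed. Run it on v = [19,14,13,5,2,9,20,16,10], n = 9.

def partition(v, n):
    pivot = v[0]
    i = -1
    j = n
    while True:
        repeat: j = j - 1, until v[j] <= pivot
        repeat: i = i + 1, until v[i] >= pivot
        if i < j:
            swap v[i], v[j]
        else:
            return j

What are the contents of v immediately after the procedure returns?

pivot=19
j stops at 8 (10), i stops at 0 (19); swap ⇒ [10,14,13,5,2,9,20,16,19]
j stops at 7 (16), i stops at 6 (20); swap ⇒ [10,14,13,5,2,9,16,20,19]
j stops at 6, i stops at 7; i≥j ⇒ return 6. v=[10,14,13,5,2,9,16,20,19]

[10,14,13,5,2,9,16,20,19]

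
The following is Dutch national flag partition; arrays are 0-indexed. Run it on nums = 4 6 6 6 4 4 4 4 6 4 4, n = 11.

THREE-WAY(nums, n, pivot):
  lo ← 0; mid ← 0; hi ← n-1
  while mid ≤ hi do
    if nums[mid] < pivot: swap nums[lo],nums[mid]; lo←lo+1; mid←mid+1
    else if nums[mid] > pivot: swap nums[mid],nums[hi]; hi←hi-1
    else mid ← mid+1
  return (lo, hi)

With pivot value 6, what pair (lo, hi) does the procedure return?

pivot = 6; lo=0, mid=0, hi=10
nums[mid]=4<6: swap nums[0],nums[0]; lo=1,mid=1 → 4 6 6 6 4 4 4 4 6 4 4
nums[mid]=6=6: mid=2
nums[mid]=6=6: mid=3
nums[mid]=6=6: mid=4
nums[mid]=4<6: swap nums[1],nums[4]; lo=2,mid=5 → 4 4 6 6 6 4 4 4 6 4 4
nums[mid]=4<6: swap nums[2],nums[5]; lo=3,mid=6 → 4 4 4 6 6 6 4 4 6 4 4
nums[mid]=4<6: swap nums[3],nums[6]; lo=4,mid=7 → 4 4 4 4 6 6 6 4 6 4 4
nums[mid]=4<6: swap nums[4],nums[7]; lo=5,mid=8 → 4 4 4 4 4 6 6 6 6 4 4
nums[mid]=6=6: mid=9
nums[mid]=4<6: swap nums[5],nums[9]; lo=6,mid=10 → 4 4 4 4 4 4 6 6 6 6 4
nums[mid]=4<6: swap nums[6],nums[10]; lo=7,mid=11 → 4 4 4 4 4 4 4 6 6 6 6
end: lo=7, hi=10; nums = 4 4 4 4 4 4 4 6 6 6 6

(7, 10)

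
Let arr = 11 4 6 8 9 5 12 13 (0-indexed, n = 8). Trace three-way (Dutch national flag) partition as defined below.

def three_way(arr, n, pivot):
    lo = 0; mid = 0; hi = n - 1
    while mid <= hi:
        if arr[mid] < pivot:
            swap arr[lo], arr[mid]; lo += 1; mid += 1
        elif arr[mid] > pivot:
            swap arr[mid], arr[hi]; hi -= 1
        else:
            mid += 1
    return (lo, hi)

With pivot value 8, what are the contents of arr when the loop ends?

5 4 6 8 9 12 13 11

pivot = 8; lo=0, mid=0, hi=7
arr[mid]=11>8: swap arr[0],arr[7]; hi=6 → 13 4 6 8 9 5 12 11
arr[mid]=13>8: swap arr[0],arr[6]; hi=5 → 12 4 6 8 9 5 13 11
arr[mid]=12>8: swap arr[0],arr[5]; hi=4 → 5 4 6 8 9 12 13 11
arr[mid]=5<8: swap arr[0],arr[0]; lo=1,mid=1 → 5 4 6 8 9 12 13 11
arr[mid]=4<8: swap arr[1],arr[1]; lo=2,mid=2 → 5 4 6 8 9 12 13 11
arr[mid]=6<8: swap arr[2],arr[2]; lo=3,mid=3 → 5 4 6 8 9 12 13 11
arr[mid]=8=8: mid=4
arr[mid]=9>8: swap arr[4],arr[4]; hi=3 → 5 4 6 8 9 12 13 11
end: lo=3, hi=3; arr = 5 4 6 8 9 12 13 11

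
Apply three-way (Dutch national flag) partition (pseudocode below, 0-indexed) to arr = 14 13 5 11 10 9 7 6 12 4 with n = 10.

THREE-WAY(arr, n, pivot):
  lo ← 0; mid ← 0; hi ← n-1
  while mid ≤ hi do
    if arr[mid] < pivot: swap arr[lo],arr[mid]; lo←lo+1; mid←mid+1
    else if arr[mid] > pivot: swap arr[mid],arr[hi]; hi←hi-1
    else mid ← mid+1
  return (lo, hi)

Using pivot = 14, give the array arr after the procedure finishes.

pivot = 14; lo=0, mid=0, hi=9
arr[mid]=14=14: mid=1
arr[mid]=13<14: swap arr[0],arr[1]; lo=1,mid=2 → 13 14 5 11 10 9 7 6 12 4
arr[mid]=5<14: swap arr[1],arr[2]; lo=2,mid=3 → 13 5 14 11 10 9 7 6 12 4
arr[mid]=11<14: swap arr[2],arr[3]; lo=3,mid=4 → 13 5 11 14 10 9 7 6 12 4
arr[mid]=10<14: swap arr[3],arr[4]; lo=4,mid=5 → 13 5 11 10 14 9 7 6 12 4
arr[mid]=9<14: swap arr[4],arr[5]; lo=5,mid=6 → 13 5 11 10 9 14 7 6 12 4
arr[mid]=7<14: swap arr[5],arr[6]; lo=6,mid=7 → 13 5 11 10 9 7 14 6 12 4
arr[mid]=6<14: swap arr[6],arr[7]; lo=7,mid=8 → 13 5 11 10 9 7 6 14 12 4
arr[mid]=12<14: swap arr[7],arr[8]; lo=8,mid=9 → 13 5 11 10 9 7 6 12 14 4
arr[mid]=4<14: swap arr[8],arr[9]; lo=9,mid=10 → 13 5 11 10 9 7 6 12 4 14
end: lo=9, hi=9; arr = 13 5 11 10 9 7 6 12 4 14

13 5 11 10 9 7 6 12 4 14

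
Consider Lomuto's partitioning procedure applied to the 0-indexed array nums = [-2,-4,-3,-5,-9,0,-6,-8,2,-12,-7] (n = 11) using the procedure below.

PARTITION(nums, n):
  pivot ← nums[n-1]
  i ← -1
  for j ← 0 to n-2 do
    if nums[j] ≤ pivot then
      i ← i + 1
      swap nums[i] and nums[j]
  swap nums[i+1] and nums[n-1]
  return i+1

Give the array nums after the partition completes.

pivot=-7, i=-1
j=0: -2>-7, skip
j=1: -4>-7, skip
j=2: -3>-7, skip
j=3: -5>-7, skip
j=4: -9≤-7, i=0, swap(0,4) ⇒ [-9,-4,-3,-5,-2,0,-6,-8,2,-12,-7]
j=5: 0>-7, skip
j=6: -6>-7, skip
j=7: -8≤-7, i=1, swap(1,7) ⇒ [-9,-8,-3,-5,-2,0,-6,-4,2,-12,-7]
j=8: 2>-7, skip
j=9: -12≤-7, i=2, swap(2,9) ⇒ [-9,-8,-12,-5,-2,0,-6,-4,2,-3,-7]
swap(3,10) ⇒ [-9,-8,-12,-7,-2,0,-6,-4,2,-3,-5]; return 3

[-9,-8,-12,-7,-2,0,-6,-4,2,-3,-5]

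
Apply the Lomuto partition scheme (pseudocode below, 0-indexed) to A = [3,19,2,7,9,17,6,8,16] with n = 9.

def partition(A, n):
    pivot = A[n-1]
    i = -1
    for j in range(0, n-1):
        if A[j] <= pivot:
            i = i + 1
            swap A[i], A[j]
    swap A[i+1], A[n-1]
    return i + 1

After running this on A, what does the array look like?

[3,2,7,9,6,8,16,17,19]

pivot = A[8] = 16; i = -1
j=0: A[0]=3 ≤ 16 → i=0, swap A[0],A[0] (no change) → [3,19,2,7,9,17,6,8,16]
j=1: A[1]=19 > 16 → no swap
j=2: A[2]=2 ≤ 16 → i=1, swap A[1],A[2] → [3,2,19,7,9,17,6,8,16]
j=3: A[3]=7 ≤ 16 → i=2, swap A[2],A[3] → [3,2,7,19,9,17,6,8,16]
j=4: A[4]=9 ≤ 16 → i=3, swap A[3],A[4] → [3,2,7,9,19,17,6,8,16]
j=5: A[5]=17 > 16 → no swap
j=6: A[6]=6 ≤ 16 → i=4, swap A[4],A[6] → [3,2,7,9,6,17,19,8,16]
j=7: A[7]=8 ≤ 16 → i=5, swap A[5],A[7] → [3,2,7,9,6,8,19,17,16]
final swap A[6],A[8] → [3,2,7,9,6,8,16,17,19]; return 6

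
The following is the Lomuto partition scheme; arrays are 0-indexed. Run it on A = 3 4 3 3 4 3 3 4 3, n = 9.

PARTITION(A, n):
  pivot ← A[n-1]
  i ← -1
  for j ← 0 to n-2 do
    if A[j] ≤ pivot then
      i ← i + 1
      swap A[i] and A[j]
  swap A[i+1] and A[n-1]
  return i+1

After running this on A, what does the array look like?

3 3 3 3 3 3 4 4 4

pivot=3, i=-1
j=0: 3≤3, i=0, swap(0,0) ⇒ 3 4 3 3 4 3 3 4 3
j=1: 4>3, skip
j=2: 3≤3, i=1, swap(1,2) ⇒ 3 3 4 3 4 3 3 4 3
j=3: 3≤3, i=2, swap(2,3) ⇒ 3 3 3 4 4 3 3 4 3
j=4: 4>3, skip
j=5: 3≤3, i=3, swap(3,5) ⇒ 3 3 3 3 4 4 3 4 3
j=6: 3≤3, i=4, swap(4,6) ⇒ 3 3 3 3 3 4 4 4 3
j=7: 4>3, skip
swap(5,8) ⇒ 3 3 3 3 3 3 4 4 4; return 5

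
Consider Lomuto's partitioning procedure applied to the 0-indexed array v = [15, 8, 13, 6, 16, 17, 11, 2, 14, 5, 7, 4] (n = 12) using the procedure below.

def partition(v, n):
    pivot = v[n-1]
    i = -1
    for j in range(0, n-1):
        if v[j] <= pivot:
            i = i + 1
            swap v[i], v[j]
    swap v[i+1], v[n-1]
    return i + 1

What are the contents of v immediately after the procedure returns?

[2, 4, 13, 6, 16, 17, 11, 15, 14, 5, 7, 8]

pivot = v[11] = 4; i = -1
j=0: v[0]=15 > 4 → no swap
j=1: v[1]=8 > 4 → no swap
j=2: v[2]=13 > 4 → no swap
j=3: v[3]=6 > 4 → no swap
j=4: v[4]=16 > 4 → no swap
j=5: v[5]=17 > 4 → no swap
j=6: v[6]=11 > 4 → no swap
j=7: v[7]=2 ≤ 4 → i=0, swap v[0],v[7] → [2, 8, 13, 6, 16, 17, 11, 15, 14, 5, 7, 4]
j=8: v[8]=14 > 4 → no swap
j=9: v[9]=5 > 4 → no swap
j=10: v[10]=7 > 4 → no swap
final swap v[1],v[11] → [2, 4, 13, 6, 16, 17, 11, 15, 14, 5, 7, 8]; return 1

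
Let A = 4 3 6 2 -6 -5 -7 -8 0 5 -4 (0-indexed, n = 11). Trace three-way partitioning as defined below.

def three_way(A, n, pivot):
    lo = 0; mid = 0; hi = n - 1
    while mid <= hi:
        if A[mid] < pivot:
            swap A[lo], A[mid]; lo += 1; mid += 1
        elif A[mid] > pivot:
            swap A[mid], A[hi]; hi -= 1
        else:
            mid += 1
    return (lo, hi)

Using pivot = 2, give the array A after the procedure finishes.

pivot = 2; lo=0, mid=0, hi=10
A[mid]=4>2: swap A[0],A[10]; hi=9 → -4 3 6 2 -6 -5 -7 -8 0 5 4
A[mid]=-4<2: swap A[0],A[0]; lo=1,mid=1 → -4 3 6 2 -6 -5 -7 -8 0 5 4
A[mid]=3>2: swap A[1],A[9]; hi=8 → -4 5 6 2 -6 -5 -7 -8 0 3 4
A[mid]=5>2: swap A[1],A[8]; hi=7 → -4 0 6 2 -6 -5 -7 -8 5 3 4
A[mid]=0<2: swap A[1],A[1]; lo=2,mid=2 → -4 0 6 2 -6 -5 -7 -8 5 3 4
A[mid]=6>2: swap A[2],A[7]; hi=6 → -4 0 -8 2 -6 -5 -7 6 5 3 4
A[mid]=-8<2: swap A[2],A[2]; lo=3,mid=3 → -4 0 -8 2 -6 -5 -7 6 5 3 4
A[mid]=2=2: mid=4
A[mid]=-6<2: swap A[3],A[4]; lo=4,mid=5 → -4 0 -8 -6 2 -5 -7 6 5 3 4
A[mid]=-5<2: swap A[4],A[5]; lo=5,mid=6 → -4 0 -8 -6 -5 2 -7 6 5 3 4
A[mid]=-7<2: swap A[5],A[6]; lo=6,mid=7 → -4 0 -8 -6 -5 -7 2 6 5 3 4
end: lo=6, hi=6; A = -4 0 -8 -6 -5 -7 2 6 5 3 4

-4 0 -8 -6 -5 -7 2 6 5 3 4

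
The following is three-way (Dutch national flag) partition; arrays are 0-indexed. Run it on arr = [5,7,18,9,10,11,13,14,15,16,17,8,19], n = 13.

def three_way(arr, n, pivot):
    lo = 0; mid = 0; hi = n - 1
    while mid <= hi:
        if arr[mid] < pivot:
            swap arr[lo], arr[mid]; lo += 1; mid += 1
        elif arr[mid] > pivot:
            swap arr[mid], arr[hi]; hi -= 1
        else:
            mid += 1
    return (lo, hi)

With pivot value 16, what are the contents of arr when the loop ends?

pivot = 16; lo=0, mid=0, hi=12
arr[mid]=5<16: swap arr[0],arr[0]; lo=1,mid=1 → [5,7,18,9,10,11,13,14,15,16,17,8,19]
arr[mid]=7<16: swap arr[1],arr[1]; lo=2,mid=2 → [5,7,18,9,10,11,13,14,15,16,17,8,19]
arr[mid]=18>16: swap arr[2],arr[12]; hi=11 → [5,7,19,9,10,11,13,14,15,16,17,8,18]
arr[mid]=19>16: swap arr[2],arr[11]; hi=10 → [5,7,8,9,10,11,13,14,15,16,17,19,18]
arr[mid]=8<16: swap arr[2],arr[2]; lo=3,mid=3 → [5,7,8,9,10,11,13,14,15,16,17,19,18]
arr[mid]=9<16: swap arr[3],arr[3]; lo=4,mid=4 → [5,7,8,9,10,11,13,14,15,16,17,19,18]
arr[mid]=10<16: swap arr[4],arr[4]; lo=5,mid=5 → [5,7,8,9,10,11,13,14,15,16,17,19,18]
arr[mid]=11<16: swap arr[5],arr[5]; lo=6,mid=6 → [5,7,8,9,10,11,13,14,15,16,17,19,18]
arr[mid]=13<16: swap arr[6],arr[6]; lo=7,mid=7 → [5,7,8,9,10,11,13,14,15,16,17,19,18]
arr[mid]=14<16: swap arr[7],arr[7]; lo=8,mid=8 → [5,7,8,9,10,11,13,14,15,16,17,19,18]
arr[mid]=15<16: swap arr[8],arr[8]; lo=9,mid=9 → [5,7,8,9,10,11,13,14,15,16,17,19,18]
arr[mid]=16=16: mid=10
arr[mid]=17>16: swap arr[10],arr[10]; hi=9 → [5,7,8,9,10,11,13,14,15,16,17,19,18]
end: lo=9, hi=9; arr = [5,7,8,9,10,11,13,14,15,16,17,19,18]

[5,7,8,9,10,11,13,14,15,16,17,19,18]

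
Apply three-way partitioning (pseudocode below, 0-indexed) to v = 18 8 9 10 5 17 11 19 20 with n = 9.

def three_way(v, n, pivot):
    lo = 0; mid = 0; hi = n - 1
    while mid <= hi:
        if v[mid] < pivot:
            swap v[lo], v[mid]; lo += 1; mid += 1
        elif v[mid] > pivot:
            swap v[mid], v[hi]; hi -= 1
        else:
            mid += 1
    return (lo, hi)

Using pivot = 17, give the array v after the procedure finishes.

lo=0 mid=0 hi=8
18>17: swap(0,8), hi=7 ⇒ 20 8 9 10 5 17 11 19 18
20>17: swap(0,7), hi=6 ⇒ 19 8 9 10 5 17 11 20 18
19>17: swap(0,6), hi=5 ⇒ 11 8 9 10 5 17 19 20 18
11<17: swap(0,0), lo=1 mid=1 ⇒ 11 8 9 10 5 17 19 20 18
8<17: swap(1,1), lo=2 mid=2 ⇒ 11 8 9 10 5 17 19 20 18
9<17: swap(2,2), lo=3 mid=3 ⇒ 11 8 9 10 5 17 19 20 18
10<17: swap(3,3), lo=4 mid=4 ⇒ 11 8 9 10 5 17 19 20 18
5<17: swap(4,4), lo=5 mid=5 ⇒ 11 8 9 10 5 17 19 20 18
17=17: mid=6
done. lo=5 hi=5; v=11 8 9 10 5 17 19 20 18

11 8 9 10 5 17 19 20 18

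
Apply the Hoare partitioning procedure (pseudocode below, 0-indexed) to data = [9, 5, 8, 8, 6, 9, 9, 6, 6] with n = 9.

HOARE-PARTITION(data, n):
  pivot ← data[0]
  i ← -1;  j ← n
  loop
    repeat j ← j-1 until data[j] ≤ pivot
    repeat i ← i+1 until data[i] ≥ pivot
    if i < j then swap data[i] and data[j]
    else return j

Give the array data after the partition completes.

[6, 5, 8, 8, 6, 6, 9, 9, 9]

pivot = data[0] = 9; i = -1, j = 9
j→8 (data[8]=6≤9), i→0 (data[0]=9≥9); i<j, swap → [6, 5, 8, 8, 6, 9, 9, 6, 9]
j→7 (data[7]=6≤9), i→5 (data[5]=9≥9); i<j, swap → [6, 5, 8, 8, 6, 6, 9, 9, 9]
j→6, i→6; i≥j, return j=6. data = [6, 5, 8, 8, 6, 6, 9, 9, 9]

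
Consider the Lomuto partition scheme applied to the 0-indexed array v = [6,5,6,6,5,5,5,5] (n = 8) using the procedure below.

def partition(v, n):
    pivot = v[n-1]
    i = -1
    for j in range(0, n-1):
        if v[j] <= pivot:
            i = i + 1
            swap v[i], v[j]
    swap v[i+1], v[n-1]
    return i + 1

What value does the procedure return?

4

pivot=5, i=-1
j=0: 6>5, skip
j=1: 5≤5, i=0, swap(0,1) ⇒ [5,6,6,6,5,5,5,5]
j=2: 6>5, skip
j=3: 6>5, skip
j=4: 5≤5, i=1, swap(1,4) ⇒ [5,5,6,6,6,5,5,5]
j=5: 5≤5, i=2, swap(2,5) ⇒ [5,5,5,6,6,6,5,5]
j=6: 5≤5, i=3, swap(3,6) ⇒ [5,5,5,5,6,6,6,5]
swap(4,7) ⇒ [5,5,5,5,5,6,6,6]; return 4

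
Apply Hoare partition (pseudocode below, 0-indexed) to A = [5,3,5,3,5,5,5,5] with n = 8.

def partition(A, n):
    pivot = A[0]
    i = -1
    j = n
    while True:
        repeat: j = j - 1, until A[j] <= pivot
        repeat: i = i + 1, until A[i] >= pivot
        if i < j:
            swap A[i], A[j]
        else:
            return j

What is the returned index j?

pivot=5
j stops at 7 (5), i stops at 0 (5); swap ⇒ [5,3,5,3,5,5,5,5]
j stops at 6 (5), i stops at 2 (5); swap ⇒ [5,3,5,3,5,5,5,5]
j stops at 5 (5), i stops at 4 (5); swap ⇒ [5,3,5,3,5,5,5,5]
j stops at 4, i stops at 5; i≥j ⇒ return 4. A=[5,3,5,3,5,5,5,5]

4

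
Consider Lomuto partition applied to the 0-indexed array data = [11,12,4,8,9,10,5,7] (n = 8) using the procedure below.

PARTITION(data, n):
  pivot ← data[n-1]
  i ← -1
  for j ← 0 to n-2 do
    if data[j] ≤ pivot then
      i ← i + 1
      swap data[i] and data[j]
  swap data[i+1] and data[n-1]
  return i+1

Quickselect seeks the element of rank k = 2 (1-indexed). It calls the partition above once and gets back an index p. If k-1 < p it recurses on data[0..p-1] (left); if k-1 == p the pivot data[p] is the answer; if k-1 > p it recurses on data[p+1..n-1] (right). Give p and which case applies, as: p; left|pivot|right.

2; left

pivot = data[7] = 7; i = -1
j=0: data[0]=11 > 7 → no swap
j=1: data[1]=12 > 7 → no swap
j=2: data[2]=4 ≤ 7 → i=0, swap data[0],data[2] → [4,12,11,8,9,10,5,7]
j=3: data[3]=8 > 7 → no swap
j=4: data[4]=9 > 7 → no swap
j=5: data[5]=10 > 7 → no swap
j=6: data[6]=5 ≤ 7 → i=1, swap data[1],data[6] → [4,5,11,8,9,10,12,7]
final swap data[2],data[7] → [4,5,7,8,9,10,12,11]; return 2
p = 2; k-1 = 1 < 2 ⇒ left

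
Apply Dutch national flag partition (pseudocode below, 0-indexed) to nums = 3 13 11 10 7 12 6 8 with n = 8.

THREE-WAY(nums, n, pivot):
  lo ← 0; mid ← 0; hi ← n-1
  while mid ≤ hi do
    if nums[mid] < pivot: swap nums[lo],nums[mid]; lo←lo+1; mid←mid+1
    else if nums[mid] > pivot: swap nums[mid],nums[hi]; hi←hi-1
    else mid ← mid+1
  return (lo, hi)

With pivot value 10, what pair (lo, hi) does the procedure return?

(4, 4)

lo=0 mid=0 hi=7
3<10: swap(0,0), lo=1 mid=1 ⇒ 3 13 11 10 7 12 6 8
13>10: swap(1,7), hi=6 ⇒ 3 8 11 10 7 12 6 13
8<10: swap(1,1), lo=2 mid=2 ⇒ 3 8 11 10 7 12 6 13
11>10: swap(2,6), hi=5 ⇒ 3 8 6 10 7 12 11 13
6<10: swap(2,2), lo=3 mid=3 ⇒ 3 8 6 10 7 12 11 13
10=10: mid=4
7<10: swap(3,4), lo=4 mid=5 ⇒ 3 8 6 7 10 12 11 13
12>10: swap(5,5), hi=4 ⇒ 3 8 6 7 10 12 11 13
done. lo=4 hi=4; nums=3 8 6 7 10 12 11 13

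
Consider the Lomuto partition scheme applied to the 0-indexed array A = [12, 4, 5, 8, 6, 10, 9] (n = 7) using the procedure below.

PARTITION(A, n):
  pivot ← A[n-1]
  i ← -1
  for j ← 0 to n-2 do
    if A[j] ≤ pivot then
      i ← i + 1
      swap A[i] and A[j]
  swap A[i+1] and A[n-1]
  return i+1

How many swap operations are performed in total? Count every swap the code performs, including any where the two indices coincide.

5

pivot=9, i=-1
j=0: 12>9, skip
j=1: 4≤9, i=0, swap(0,1) ⇒ [4, 12, 5, 8, 6, 10, 9]
j=2: 5≤9, i=1, swap(1,2) ⇒ [4, 5, 12, 8, 6, 10, 9]
j=3: 8≤9, i=2, swap(2,3) ⇒ [4, 5, 8, 12, 6, 10, 9]
j=4: 6≤9, i=3, swap(3,4) ⇒ [4, 5, 8, 6, 12, 10, 9]
j=5: 10>9, skip
swap(4,6) ⇒ [4, 5, 8, 6, 9, 10, 12]; return 4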